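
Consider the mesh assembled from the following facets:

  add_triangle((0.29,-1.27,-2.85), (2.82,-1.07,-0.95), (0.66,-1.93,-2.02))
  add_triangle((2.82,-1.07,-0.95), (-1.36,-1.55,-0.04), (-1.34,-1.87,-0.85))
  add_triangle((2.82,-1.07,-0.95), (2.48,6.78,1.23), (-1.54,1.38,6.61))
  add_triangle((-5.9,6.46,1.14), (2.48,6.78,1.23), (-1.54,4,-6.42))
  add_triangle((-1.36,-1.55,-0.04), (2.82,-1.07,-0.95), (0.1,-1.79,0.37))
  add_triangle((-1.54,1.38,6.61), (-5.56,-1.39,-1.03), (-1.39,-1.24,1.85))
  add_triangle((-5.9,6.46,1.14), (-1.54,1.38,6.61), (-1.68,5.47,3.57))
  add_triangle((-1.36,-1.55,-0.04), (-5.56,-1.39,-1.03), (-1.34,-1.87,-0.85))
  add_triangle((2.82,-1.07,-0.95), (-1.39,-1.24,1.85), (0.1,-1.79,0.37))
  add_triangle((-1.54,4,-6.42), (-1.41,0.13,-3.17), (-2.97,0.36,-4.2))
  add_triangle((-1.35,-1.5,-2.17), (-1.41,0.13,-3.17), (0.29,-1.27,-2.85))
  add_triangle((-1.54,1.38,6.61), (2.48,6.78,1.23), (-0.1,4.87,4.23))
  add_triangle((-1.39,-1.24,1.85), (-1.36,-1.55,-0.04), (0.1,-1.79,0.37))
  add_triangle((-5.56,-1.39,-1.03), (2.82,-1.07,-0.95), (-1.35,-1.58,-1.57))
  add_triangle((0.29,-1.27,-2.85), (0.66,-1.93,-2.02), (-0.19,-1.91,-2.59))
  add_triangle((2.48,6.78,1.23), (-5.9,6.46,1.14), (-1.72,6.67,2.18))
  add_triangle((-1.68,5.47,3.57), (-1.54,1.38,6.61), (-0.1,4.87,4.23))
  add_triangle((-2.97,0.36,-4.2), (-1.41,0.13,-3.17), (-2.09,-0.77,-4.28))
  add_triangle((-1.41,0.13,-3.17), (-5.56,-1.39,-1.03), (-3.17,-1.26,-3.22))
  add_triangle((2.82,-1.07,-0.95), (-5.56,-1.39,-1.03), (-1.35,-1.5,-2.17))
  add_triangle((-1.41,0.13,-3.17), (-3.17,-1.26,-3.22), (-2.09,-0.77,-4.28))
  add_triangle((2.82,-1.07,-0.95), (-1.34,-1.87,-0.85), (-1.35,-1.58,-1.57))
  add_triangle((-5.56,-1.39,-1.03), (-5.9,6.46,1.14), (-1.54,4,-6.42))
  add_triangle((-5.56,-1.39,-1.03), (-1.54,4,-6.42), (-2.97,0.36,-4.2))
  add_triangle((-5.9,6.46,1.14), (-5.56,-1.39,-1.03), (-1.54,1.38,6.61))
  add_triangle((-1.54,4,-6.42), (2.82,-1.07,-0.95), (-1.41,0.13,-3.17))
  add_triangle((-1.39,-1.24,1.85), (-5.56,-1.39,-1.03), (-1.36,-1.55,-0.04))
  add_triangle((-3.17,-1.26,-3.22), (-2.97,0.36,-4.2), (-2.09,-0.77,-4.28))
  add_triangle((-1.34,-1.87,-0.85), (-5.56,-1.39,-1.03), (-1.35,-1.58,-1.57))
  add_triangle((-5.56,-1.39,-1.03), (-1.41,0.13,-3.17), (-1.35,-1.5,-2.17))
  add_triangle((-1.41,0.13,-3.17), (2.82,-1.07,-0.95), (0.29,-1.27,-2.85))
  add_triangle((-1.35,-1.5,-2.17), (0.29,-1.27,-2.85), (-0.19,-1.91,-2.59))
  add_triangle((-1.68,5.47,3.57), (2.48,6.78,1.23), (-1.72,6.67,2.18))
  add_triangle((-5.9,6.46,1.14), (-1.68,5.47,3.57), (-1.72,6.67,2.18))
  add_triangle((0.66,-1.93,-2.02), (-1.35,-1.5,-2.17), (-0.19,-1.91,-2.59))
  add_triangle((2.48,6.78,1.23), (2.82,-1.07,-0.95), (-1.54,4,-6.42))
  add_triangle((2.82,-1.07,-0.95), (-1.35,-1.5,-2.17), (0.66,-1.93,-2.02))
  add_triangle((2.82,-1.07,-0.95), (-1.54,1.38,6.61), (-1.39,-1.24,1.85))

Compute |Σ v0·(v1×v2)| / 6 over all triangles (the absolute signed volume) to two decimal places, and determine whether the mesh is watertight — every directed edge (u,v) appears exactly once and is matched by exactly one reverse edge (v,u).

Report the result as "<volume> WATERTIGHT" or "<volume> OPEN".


331.64 OPEN

Per-triangle v0·(v1×v2)/6:
  t1: +1.1926
  t2: +0.7068
  t3: +21.3318
  t4: +66.6116
  t5: +0.8022
  t6: +9.1497
  t7: +23.5127
  t8: +0.9762
  t9: +0.8025
  t10: +2.3058
  t11: +1.5896
  t12: +5.7878
  t13: +0.8447
  t14: -0.4757
  t15: +0.3850
  t16: +9.2068
  t17: +8.3348
  t18: +0.5689
  t19: -2.4373
  t20: +1.5718
  t21: -0.7311
  t22: +0.9837
  t23: +54.1827
  t24: +8.5632
  t25: +47.0495
  t26: +7.1724
  t27: +2.1878
  t28: +1.7177
  t29: +1.1846
  t30: +3.9919
  t31: +1.4633
  t32: +0.4491
  t33: +8.0820
  t34: +8.6797
  t35: +0.1914
  t36: +28.4958
  t37: -0.3719
  t38: +5.5766
Σ = +331.6368 → |volume| = 331.64

Directed edges: 114 total; 6 unmatched, e.g. (2.48,6.78,1.23)→(-0.1,4.87,4.23) → open.


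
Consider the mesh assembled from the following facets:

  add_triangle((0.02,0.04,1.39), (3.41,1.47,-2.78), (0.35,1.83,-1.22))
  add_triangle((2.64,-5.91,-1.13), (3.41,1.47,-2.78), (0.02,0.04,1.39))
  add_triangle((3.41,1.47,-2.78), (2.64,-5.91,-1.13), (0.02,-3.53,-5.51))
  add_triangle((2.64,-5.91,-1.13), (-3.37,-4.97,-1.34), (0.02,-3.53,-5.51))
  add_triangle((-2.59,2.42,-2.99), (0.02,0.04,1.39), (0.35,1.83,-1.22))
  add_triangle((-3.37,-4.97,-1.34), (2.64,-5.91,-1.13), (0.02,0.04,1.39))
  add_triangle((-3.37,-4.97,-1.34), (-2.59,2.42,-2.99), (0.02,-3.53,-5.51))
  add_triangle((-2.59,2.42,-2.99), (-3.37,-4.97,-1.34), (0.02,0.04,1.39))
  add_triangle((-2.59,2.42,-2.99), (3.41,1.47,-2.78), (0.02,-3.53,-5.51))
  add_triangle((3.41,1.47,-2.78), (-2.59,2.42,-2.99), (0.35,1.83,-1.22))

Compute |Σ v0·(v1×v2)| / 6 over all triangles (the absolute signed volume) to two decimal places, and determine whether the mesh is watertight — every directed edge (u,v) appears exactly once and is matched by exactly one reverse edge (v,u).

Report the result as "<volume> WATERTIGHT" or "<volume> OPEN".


118.41 WATERTIGHT

Per-triangle v0·(v1×v2)/6:
  t1: +1.3587
  t2: +5.6514
  t3: +24.0617
  t4: +26.0254
  t5: +1.3139
  t6: +7.5970
  t7: +23.2571
  t8: +4.8551
  t9: +21.3016
  t10: +2.9898
Σ = +118.4117 → |volume| = 118.41

Directed edges: 30 total, each appears once with its reverse present → watertight.


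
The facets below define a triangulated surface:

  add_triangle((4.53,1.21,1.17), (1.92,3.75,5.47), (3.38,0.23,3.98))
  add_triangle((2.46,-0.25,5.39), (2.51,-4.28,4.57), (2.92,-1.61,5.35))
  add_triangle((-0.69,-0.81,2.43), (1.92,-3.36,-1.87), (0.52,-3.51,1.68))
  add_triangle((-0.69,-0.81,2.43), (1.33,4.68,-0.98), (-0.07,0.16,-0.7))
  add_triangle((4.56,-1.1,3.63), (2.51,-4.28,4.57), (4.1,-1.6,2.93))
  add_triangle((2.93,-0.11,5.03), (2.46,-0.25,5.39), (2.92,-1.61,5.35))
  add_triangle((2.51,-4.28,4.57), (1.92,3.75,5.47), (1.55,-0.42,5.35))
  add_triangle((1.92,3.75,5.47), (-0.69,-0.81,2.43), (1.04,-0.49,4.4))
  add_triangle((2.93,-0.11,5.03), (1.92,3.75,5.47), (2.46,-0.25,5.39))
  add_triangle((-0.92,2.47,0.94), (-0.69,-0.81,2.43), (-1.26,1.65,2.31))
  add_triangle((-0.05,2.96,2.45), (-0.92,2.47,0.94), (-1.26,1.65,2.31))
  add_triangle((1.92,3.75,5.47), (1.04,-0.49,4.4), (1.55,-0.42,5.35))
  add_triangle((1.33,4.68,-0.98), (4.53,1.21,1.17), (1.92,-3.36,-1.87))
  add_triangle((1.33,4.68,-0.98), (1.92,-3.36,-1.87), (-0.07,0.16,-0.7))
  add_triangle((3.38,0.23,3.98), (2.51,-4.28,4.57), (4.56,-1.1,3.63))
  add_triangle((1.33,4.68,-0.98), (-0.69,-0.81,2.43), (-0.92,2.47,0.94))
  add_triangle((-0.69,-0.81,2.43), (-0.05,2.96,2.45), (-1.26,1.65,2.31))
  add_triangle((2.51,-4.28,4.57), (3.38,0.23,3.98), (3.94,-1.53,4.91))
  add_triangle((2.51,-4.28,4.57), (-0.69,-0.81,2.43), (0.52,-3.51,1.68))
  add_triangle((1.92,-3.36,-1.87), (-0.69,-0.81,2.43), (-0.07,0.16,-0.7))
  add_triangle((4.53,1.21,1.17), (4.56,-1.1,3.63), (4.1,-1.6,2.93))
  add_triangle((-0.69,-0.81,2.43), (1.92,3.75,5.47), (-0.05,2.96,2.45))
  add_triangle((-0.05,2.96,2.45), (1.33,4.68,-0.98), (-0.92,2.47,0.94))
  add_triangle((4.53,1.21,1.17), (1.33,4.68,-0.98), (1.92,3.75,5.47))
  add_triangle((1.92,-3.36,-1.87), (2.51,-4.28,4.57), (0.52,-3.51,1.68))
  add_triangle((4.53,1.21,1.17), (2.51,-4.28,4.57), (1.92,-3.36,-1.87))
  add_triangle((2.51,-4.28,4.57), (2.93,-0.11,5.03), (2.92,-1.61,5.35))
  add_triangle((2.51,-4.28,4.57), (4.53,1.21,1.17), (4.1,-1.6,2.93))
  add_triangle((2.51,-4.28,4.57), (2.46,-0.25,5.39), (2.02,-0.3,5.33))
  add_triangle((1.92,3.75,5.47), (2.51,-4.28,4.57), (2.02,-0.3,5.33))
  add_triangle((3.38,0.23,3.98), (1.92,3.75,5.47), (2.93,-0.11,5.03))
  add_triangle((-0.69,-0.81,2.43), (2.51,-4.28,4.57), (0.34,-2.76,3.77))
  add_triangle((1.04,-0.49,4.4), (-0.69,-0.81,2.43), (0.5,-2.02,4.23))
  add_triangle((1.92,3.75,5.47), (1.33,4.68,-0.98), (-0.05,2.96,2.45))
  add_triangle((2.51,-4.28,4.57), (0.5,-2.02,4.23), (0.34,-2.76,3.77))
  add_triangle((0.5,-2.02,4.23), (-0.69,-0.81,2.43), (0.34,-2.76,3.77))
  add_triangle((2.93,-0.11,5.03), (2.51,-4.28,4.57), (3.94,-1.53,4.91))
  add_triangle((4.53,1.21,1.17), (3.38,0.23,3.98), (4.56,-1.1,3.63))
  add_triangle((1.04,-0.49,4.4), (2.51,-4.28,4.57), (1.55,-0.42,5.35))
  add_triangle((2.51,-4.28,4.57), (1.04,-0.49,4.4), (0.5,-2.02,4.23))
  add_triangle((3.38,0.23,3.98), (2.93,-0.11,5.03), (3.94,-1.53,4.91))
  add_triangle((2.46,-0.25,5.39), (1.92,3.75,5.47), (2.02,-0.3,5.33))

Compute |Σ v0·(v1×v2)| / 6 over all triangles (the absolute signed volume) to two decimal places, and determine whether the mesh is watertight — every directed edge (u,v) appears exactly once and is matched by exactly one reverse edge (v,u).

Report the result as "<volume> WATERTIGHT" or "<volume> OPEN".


Per-triangle v0·(v1×v2)/6:
  t1: +10.1205
  t2: +1.2287
  t3: -0.0511
  t4: +0.4426
  t5: +2.1264
  t6: +0.8290
  t7: +5.5919
  t8: +3.7938
  t9: +2.3452
  t10: -0.0409
  t11: +1.0805
  t12: +0.8317
  t13: +11.5950
  t14: +1.7263
  t15: +5.6440
  t16: -2.3370
  t17: +1.5568
  t18: -0.9569
  t19: +3.4361
  t20: +0.4748
  t21: +1.7154
  t22: +3.8550
  t23: +2.8707
  t24: +19.4761
  t25: +5.9149
  t26: +20.3098
  t27: +0.4979
  t28: -0.9868
  t29: +1.5280
  t30: -2.2576
  t31: +3.7805
  t32: -0.7435
  t33: +1.2385
  t34: +6.3938
  t35: +1.4889
  t36: +0.6873
  t37: +3.9656
  t38: +4.1919
  t39: +0.9737
  t40: +3.0063
  t41: +1.5532
  t42: +1.5114
Σ = +130.4085 → |volume| = 130.41

Directed edges: 126 total, each appears once with its reverse present → watertight.

130.41 WATERTIGHT


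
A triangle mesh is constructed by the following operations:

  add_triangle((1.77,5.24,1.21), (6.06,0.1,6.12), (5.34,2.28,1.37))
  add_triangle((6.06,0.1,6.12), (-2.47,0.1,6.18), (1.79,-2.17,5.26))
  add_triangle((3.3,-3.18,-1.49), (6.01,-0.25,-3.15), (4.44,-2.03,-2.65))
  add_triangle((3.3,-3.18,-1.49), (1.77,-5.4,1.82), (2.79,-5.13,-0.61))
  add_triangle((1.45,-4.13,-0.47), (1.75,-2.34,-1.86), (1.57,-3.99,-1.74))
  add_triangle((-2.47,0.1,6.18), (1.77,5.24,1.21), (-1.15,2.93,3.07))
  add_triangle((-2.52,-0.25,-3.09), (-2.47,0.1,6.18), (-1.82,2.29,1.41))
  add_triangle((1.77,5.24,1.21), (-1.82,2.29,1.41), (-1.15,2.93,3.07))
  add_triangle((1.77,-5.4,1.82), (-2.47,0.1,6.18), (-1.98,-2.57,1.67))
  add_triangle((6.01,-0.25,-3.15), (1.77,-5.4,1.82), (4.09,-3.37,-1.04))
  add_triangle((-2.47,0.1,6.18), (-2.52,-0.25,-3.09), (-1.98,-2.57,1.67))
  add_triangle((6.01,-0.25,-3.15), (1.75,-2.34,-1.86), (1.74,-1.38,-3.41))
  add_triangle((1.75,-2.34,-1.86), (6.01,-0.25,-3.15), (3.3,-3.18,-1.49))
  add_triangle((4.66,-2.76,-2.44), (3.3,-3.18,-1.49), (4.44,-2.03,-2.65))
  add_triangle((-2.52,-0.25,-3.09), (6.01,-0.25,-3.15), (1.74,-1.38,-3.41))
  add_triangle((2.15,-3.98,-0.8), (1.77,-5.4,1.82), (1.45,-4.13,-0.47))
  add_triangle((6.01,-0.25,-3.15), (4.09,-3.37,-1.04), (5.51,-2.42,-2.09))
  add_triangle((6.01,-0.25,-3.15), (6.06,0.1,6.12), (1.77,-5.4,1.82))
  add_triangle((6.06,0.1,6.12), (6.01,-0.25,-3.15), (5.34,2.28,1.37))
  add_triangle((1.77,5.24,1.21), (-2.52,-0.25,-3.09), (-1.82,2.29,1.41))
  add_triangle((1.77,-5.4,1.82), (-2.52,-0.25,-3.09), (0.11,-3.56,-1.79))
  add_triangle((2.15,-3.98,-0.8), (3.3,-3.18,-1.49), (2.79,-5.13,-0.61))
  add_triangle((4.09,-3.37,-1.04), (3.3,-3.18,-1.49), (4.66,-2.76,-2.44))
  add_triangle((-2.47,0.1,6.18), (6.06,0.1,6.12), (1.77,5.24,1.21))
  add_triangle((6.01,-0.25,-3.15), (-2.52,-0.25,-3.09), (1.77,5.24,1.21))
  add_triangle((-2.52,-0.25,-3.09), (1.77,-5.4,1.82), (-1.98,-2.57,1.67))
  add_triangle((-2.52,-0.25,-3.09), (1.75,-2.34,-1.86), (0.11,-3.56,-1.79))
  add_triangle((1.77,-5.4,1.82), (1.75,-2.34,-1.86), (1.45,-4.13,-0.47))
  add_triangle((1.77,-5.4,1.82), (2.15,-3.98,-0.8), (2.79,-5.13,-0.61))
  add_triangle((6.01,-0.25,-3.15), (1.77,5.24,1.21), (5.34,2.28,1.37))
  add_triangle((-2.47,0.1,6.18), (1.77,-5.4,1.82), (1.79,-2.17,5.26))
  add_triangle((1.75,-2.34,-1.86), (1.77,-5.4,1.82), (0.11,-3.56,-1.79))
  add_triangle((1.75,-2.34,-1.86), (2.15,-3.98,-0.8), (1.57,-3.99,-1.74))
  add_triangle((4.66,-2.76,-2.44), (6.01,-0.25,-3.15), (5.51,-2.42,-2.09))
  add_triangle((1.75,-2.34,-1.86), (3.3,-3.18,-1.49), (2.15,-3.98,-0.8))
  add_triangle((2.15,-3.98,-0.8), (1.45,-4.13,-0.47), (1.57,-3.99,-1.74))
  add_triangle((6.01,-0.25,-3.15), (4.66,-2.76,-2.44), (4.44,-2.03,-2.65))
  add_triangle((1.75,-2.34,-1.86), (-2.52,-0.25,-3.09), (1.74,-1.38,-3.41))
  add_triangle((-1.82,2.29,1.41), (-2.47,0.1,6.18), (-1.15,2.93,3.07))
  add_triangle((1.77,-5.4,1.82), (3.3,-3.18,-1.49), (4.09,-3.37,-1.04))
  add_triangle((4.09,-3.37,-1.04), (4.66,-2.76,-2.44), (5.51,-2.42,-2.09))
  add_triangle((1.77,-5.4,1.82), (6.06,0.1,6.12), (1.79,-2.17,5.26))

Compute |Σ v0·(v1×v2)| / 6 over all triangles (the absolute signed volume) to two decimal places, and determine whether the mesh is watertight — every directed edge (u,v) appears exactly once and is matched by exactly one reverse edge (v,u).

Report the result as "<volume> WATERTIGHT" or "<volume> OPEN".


340.64 WATERTIGHT

Per-triangle v0·(v1×v2)/6:
  t1: +19.8934
  t2: +19.7614
  t3: -1.4270
  t4: +2.1969
  t5: -0.6363
  t6: +6.2718
  t7: +9.0275
  t8: +3.7744
  t9: +14.0206
  t10: +2.9185
  t11: +9.7740
  t12: +4.4381
  t13: +3.4176
  t14: +0.1987
  t15: +4.8894
  t16: +1.2312
  t17: -0.1356
  t18: +50.5666
  t19: +21.8289
  t20: +8.7425
  t21: +3.9821
  t22: +0.4526
  t23: +0.8734
  t24: +45.7349
  t25: +22.7166
  t26: +9.9454
  t27: +3.9758
  t28: -1.4178
  t29: +0.3566
  t30: +16.8308
  t31: +15.9661
  t32: +5.1645
  t33: +0.8420
  t34: +2.0457
  t35: +1.1842
  t36: +0.6258
  t37: +0.8344
  t38: +3.2402
  t39: +3.9074
  t40: +2.4621
  t41: +1.3067
  t42: +18.8584
Σ = +340.6408 → |volume| = 340.64

Directed edges: 126 total, each appears once with its reverse present → watertight.


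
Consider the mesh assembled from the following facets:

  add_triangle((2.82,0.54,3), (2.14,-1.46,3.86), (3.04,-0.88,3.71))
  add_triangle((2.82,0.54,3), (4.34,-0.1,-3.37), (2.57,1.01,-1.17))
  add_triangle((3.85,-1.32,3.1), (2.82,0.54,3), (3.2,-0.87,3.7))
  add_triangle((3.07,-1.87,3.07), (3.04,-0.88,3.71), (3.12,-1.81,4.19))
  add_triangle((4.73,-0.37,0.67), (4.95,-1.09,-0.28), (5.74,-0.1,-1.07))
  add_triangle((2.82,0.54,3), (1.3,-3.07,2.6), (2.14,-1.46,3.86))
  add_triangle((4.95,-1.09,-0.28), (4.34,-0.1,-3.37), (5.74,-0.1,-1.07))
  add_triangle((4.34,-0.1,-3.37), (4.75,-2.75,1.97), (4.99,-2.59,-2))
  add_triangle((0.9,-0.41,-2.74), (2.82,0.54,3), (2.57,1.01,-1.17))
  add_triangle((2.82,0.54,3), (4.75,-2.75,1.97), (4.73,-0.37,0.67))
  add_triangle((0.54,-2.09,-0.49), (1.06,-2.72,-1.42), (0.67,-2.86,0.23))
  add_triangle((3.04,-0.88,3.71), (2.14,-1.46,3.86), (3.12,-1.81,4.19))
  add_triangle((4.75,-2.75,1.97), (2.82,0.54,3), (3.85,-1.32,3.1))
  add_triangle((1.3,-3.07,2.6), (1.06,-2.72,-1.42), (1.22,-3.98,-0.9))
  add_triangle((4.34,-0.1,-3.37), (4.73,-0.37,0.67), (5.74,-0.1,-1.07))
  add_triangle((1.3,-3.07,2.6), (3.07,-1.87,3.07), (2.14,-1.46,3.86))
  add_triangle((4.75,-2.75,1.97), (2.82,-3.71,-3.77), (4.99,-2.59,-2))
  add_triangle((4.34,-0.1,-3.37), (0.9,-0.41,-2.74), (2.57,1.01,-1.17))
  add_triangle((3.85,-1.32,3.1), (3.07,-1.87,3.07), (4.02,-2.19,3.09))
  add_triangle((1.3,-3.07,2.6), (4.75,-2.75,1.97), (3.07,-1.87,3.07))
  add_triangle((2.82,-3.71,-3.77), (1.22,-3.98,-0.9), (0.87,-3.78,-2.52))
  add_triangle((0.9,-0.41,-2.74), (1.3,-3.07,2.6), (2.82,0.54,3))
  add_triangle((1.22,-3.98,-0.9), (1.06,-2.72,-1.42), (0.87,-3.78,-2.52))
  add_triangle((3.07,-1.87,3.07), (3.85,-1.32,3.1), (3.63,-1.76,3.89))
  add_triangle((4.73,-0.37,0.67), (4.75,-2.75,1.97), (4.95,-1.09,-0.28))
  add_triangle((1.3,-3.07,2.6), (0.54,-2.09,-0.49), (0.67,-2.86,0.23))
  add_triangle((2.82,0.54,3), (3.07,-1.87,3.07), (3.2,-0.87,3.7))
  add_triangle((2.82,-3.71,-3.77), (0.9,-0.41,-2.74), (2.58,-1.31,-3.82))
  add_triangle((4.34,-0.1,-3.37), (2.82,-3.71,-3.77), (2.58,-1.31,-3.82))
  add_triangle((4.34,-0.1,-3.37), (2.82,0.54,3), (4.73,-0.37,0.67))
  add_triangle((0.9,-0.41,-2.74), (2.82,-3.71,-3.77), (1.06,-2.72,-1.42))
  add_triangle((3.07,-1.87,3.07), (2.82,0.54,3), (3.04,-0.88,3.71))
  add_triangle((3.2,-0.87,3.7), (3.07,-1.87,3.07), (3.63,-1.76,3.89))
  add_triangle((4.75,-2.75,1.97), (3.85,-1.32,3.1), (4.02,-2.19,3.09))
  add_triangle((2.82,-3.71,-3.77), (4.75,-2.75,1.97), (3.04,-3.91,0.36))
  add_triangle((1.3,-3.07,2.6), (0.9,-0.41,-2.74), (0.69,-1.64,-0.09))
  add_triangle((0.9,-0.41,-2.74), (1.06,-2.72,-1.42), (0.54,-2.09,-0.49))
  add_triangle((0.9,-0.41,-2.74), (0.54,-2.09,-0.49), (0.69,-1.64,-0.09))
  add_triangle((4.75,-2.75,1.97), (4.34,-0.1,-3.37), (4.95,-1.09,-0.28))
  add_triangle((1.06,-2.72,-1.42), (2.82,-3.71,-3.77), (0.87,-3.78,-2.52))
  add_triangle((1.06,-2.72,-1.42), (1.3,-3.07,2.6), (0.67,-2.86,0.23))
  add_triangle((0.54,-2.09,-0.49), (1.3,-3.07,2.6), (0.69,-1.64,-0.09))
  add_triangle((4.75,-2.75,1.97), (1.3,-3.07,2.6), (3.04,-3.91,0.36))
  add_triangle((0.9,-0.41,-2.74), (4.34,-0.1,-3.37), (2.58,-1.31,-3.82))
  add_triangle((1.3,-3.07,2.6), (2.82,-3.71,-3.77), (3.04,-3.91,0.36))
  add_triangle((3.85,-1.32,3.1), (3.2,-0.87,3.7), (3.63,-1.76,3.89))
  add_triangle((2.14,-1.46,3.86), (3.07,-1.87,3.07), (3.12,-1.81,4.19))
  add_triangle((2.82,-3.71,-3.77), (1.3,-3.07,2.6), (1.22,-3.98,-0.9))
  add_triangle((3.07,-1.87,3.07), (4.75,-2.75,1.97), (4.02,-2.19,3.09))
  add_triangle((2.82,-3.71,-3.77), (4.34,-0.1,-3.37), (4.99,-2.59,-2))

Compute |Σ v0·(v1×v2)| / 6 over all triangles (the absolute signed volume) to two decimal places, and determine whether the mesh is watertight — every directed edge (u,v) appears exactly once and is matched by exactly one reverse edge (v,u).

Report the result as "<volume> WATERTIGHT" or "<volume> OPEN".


72.99 WATERTIGHT

Per-triangle v0·(v1×v2)/6:
  t1: +0.6698
  t2: +3.6524
  t3: +0.9799
  t4: +0.5010
  t5: +1.3132
  t6: -1.4004
  t7: +2.4742
  t8: +6.5493
  t9: -1.9685
  t10: +5.6538
  t11: +0.0933
  t12: +0.4107
  t13: +1.2685
  t14: -0.6860
  t15: -0.7408
  t16: +1.9008
  t17: +7.8617
  t18: +1.3462
  t19: +0.3885
  t20: +3.1452
  t21: +2.4201
  t22: -6.1007
  t23: -0.4040
  t24: +0.3095
  t25: +2.5584
  t26: -0.2387
  t27: -0.4782
  t28: +1.3705
  t29: +3.3602
  t30: +2.8802
  t31: +0.9584
  t32: +0.6845
  t33: -0.0282
  t34: +0.8603
  t35: +6.9261
  t36: -0.5567
  t37: +0.1126
  t38: -0.3267
  t39: +2.8122
  t40: -0.8417
  t41: +0.9279
  t42: -0.2559
  t43: +5.1603
  t44: +1.3349
  t45: +3.0096
  t46: +0.5125
  t47: +0.1653
  t48: +4.3750
  t49: +0.2997
  t50: +7.7719
Σ = +72.9922 → |volume| = 72.99

Directed edges: 150 total, each appears once with its reverse present → watertight.


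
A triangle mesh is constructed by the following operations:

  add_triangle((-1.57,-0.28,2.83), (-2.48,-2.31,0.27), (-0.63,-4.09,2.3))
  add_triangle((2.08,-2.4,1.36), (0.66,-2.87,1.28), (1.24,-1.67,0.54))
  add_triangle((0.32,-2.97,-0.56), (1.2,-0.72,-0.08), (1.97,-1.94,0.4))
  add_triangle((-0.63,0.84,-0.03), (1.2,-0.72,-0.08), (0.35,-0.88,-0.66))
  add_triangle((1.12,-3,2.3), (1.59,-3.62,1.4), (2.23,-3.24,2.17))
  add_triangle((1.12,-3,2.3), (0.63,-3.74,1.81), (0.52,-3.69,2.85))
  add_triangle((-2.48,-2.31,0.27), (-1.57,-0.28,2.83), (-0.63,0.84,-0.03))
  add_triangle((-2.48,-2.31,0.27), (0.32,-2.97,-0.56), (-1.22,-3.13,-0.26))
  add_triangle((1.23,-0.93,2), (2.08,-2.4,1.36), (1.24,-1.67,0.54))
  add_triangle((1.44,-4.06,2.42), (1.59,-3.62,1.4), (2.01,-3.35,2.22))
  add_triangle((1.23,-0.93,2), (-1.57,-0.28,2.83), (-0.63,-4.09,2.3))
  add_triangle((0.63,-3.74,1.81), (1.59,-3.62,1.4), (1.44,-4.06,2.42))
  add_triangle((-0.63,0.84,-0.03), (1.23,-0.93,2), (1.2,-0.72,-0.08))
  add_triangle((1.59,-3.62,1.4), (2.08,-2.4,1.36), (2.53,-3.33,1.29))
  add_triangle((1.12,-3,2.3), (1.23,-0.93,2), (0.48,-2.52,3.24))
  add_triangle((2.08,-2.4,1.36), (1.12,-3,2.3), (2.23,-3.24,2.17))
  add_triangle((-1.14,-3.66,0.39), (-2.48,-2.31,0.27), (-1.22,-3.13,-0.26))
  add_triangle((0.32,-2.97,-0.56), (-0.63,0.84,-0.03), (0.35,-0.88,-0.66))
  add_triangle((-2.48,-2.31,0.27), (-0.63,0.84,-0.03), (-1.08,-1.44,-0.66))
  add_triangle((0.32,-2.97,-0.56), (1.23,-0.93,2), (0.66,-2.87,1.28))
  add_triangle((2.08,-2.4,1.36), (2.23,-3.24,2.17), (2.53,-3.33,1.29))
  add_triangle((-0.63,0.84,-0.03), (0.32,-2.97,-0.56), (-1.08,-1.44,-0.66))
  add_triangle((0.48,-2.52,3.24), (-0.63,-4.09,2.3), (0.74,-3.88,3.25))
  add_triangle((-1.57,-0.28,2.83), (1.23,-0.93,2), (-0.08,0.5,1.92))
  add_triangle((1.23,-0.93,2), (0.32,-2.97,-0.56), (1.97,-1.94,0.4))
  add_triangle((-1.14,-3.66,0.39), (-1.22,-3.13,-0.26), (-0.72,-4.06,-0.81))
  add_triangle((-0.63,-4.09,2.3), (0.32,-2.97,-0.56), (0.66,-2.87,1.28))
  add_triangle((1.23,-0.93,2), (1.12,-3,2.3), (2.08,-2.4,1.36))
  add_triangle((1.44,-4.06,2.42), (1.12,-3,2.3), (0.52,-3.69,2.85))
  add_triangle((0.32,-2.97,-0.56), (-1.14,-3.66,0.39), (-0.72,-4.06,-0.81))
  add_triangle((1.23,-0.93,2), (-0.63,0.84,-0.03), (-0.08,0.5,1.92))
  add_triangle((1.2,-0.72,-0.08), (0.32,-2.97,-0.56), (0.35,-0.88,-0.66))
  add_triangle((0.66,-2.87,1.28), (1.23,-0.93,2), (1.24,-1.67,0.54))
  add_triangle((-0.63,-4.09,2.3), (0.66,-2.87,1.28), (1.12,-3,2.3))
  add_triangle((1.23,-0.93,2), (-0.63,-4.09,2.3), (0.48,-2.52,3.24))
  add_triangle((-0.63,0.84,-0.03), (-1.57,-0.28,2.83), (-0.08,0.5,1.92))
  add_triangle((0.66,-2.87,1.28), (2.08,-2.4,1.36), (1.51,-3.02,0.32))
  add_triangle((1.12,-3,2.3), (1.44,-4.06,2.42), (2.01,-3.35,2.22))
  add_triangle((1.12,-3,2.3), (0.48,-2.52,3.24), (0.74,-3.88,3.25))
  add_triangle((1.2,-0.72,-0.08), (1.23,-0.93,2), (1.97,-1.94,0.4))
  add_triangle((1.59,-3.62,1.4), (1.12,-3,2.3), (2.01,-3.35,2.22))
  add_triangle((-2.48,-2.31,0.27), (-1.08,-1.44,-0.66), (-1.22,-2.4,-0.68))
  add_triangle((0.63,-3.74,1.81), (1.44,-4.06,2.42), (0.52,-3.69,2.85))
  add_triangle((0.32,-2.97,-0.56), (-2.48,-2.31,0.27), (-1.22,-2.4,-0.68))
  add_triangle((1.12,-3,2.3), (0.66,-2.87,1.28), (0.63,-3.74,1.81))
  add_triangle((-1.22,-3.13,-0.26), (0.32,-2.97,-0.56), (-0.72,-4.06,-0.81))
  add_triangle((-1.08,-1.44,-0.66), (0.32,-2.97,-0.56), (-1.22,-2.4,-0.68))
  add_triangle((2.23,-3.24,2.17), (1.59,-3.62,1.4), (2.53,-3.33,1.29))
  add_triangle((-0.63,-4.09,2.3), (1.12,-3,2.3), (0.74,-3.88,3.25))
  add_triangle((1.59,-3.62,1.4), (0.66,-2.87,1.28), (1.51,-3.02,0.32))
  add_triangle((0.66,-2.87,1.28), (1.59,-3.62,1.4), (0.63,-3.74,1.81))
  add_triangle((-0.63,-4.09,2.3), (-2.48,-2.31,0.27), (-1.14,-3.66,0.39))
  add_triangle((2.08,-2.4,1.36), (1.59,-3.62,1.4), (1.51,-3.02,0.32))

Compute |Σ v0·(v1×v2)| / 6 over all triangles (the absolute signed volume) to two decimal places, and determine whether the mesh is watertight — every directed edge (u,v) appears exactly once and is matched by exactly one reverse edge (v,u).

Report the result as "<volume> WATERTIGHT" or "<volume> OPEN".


Per-triangle v0·(v1×v2)/6:
  t1: +4.9408
  t2: +0.2683
  t3: +0.3769
  t4: +0.0685
  t5: +0.6642
  t6: -0.4614
  t7: +1.6164
  t8: -0.0979
  t9: -0.0532
  t10: +0.4676
  t11: +4.0391
  t12: +0.4439
  t13: +0.1896
  t14: -0.2768
  t15: +0.8739
  t16: -0.0590
  t17: +0.6410
  t18: +0.1557
  t19: +0.4763
  t20: +0.6408
  t21: +0.1856
  t22: +0.0114
  t23: +1.0301
  t24: +1.1016
  t25: +1.4680
  t26: +0.3829
  t27: +1.4984
  t28: +0.9738
  t29: +0.2978
  t30: +0.6526
  t31: +0.0632
  t32: +0.2816
  t33: -0.7486
  t34: +0.8206
  t35: -0.8323
  t36: +0.5994
  t37: -0.8636
  t38: +0.2762
  t39: +0.3999
  t40: +0.2952
  t41: -0.4806
  t42: +0.2603
  t43: +0.5304
  t44: +0.8237
  t45: -0.1351
  t46: -0.2234
  t47: +0.1453
  t48: +0.5895
  t49: +0.5930
  t50: +0.2884
  t51: +0.0278
  t52: +2.0113
  t53: +0.5726
Σ = +27.8115 → |volume| = 27.81

Directed edges: 159 total; 3 unmatched, e.g. (-0.63,-4.09,2.3)→(0.32,-2.97,-0.56) → open.

27.81 OPEN


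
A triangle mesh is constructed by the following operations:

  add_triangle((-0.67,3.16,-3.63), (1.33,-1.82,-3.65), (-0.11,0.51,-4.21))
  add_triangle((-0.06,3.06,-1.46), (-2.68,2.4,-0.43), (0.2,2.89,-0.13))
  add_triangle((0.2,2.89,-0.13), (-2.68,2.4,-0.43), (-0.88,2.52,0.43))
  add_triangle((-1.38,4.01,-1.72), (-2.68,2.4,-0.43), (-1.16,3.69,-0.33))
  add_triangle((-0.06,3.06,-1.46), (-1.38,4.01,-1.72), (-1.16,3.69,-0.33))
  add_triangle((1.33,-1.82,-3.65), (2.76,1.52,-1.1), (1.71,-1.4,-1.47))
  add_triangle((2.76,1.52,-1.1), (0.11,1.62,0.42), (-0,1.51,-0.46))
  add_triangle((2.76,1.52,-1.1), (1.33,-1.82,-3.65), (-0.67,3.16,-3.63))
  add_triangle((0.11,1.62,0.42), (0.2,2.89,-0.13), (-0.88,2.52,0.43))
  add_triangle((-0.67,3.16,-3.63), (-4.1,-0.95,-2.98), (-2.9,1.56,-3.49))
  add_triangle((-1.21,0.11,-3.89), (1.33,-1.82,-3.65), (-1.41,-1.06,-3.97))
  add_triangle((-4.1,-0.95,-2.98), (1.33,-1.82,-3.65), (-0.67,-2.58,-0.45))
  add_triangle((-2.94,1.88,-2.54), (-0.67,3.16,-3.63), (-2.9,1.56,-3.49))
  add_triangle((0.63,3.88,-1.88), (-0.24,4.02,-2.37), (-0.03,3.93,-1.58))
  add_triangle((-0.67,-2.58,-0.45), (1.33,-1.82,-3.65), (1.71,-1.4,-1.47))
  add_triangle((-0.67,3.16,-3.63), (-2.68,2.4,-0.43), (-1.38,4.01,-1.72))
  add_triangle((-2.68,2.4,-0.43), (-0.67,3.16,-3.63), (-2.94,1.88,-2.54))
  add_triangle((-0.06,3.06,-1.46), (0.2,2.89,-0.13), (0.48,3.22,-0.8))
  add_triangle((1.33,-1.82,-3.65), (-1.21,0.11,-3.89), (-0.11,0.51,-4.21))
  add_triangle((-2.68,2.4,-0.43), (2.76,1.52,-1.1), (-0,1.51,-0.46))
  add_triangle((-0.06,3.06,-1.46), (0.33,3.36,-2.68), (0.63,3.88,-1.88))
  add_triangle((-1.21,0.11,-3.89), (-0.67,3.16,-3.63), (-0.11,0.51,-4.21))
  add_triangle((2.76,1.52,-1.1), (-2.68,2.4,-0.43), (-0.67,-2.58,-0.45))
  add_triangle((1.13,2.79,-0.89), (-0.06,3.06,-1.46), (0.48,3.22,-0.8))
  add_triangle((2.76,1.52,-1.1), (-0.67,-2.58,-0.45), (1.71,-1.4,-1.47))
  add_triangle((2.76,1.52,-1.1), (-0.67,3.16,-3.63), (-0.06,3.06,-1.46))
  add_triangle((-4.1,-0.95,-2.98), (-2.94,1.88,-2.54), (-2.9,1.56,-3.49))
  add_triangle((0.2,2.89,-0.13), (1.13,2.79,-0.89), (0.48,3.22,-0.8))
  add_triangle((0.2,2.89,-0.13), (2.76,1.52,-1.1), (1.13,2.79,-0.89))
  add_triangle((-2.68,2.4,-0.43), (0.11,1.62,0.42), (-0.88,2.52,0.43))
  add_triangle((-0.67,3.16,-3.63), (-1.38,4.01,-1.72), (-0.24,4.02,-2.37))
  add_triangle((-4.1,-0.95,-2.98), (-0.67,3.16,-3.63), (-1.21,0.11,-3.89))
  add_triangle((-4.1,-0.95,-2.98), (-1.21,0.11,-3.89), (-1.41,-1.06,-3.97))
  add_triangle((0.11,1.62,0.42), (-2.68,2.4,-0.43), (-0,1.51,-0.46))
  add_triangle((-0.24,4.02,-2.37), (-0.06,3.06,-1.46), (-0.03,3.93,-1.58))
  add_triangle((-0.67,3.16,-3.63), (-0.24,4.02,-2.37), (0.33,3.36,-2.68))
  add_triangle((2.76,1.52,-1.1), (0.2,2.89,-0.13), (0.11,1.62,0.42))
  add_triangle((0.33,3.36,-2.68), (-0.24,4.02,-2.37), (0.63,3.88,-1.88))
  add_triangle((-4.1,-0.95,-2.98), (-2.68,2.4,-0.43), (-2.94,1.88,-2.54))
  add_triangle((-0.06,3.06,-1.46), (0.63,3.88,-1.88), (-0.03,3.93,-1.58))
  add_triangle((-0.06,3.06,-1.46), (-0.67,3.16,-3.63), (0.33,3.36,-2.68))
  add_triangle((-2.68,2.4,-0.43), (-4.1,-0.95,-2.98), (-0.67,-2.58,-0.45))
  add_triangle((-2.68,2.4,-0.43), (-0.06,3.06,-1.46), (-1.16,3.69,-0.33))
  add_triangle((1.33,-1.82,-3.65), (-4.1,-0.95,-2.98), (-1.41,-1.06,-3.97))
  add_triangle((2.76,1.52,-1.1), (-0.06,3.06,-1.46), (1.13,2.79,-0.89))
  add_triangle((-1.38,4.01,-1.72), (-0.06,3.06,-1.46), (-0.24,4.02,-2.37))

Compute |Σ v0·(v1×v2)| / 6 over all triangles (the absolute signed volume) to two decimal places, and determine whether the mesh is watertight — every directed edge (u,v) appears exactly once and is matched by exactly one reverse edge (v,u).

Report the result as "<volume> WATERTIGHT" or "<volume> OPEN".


Per-triangle v0·(v1×v2)/6:
  t1: +1.8077
  t2: +1.7706
  t3: +0.9084
  t4: +1.5963
  t5: +0.8423
  t6: +2.4350
  t7: -0.6522
  t8: +9.6403
  t9: +0.2498
  t10: +1.6624
  t11: +2.0921
  t12: +7.7032
  t13: +1.7580
  t14: +0.3696
  t15: +2.0213
  t16: +2.6513
  t17: +3.5495
  t18: +0.2496
  t19: +2.1206
  t20: -0.2204
  t21: -0.3820
  t22: +2.2613
  t23: -2.8021
  t24: +0.3227
  t25: +0.0296
  t26: +3.1358
  t27: +1.8042
  t28: +0.2010
  t29: +0.5120
  t30: -0.1272
  t31: +1.5581
  t32: +5.9817
  t33: +2.2942
  t34: -0.6245
  t35: -0.0134
  t36: +0.8536
  t37: +0.6292
  t38: +0.5484
  t39: +3.4888
  t40: -0.1070
  t41: -0.7624
  t42: +2.5914
  t43: -1.5243
  t44: +1.9697
  t45: +0.8541
  t46: +0.3159
Σ = +65.5640 → |volume| = 65.56

Directed edges: 138 total, each appears once with its reverse present → watertight.

65.56 WATERTIGHT


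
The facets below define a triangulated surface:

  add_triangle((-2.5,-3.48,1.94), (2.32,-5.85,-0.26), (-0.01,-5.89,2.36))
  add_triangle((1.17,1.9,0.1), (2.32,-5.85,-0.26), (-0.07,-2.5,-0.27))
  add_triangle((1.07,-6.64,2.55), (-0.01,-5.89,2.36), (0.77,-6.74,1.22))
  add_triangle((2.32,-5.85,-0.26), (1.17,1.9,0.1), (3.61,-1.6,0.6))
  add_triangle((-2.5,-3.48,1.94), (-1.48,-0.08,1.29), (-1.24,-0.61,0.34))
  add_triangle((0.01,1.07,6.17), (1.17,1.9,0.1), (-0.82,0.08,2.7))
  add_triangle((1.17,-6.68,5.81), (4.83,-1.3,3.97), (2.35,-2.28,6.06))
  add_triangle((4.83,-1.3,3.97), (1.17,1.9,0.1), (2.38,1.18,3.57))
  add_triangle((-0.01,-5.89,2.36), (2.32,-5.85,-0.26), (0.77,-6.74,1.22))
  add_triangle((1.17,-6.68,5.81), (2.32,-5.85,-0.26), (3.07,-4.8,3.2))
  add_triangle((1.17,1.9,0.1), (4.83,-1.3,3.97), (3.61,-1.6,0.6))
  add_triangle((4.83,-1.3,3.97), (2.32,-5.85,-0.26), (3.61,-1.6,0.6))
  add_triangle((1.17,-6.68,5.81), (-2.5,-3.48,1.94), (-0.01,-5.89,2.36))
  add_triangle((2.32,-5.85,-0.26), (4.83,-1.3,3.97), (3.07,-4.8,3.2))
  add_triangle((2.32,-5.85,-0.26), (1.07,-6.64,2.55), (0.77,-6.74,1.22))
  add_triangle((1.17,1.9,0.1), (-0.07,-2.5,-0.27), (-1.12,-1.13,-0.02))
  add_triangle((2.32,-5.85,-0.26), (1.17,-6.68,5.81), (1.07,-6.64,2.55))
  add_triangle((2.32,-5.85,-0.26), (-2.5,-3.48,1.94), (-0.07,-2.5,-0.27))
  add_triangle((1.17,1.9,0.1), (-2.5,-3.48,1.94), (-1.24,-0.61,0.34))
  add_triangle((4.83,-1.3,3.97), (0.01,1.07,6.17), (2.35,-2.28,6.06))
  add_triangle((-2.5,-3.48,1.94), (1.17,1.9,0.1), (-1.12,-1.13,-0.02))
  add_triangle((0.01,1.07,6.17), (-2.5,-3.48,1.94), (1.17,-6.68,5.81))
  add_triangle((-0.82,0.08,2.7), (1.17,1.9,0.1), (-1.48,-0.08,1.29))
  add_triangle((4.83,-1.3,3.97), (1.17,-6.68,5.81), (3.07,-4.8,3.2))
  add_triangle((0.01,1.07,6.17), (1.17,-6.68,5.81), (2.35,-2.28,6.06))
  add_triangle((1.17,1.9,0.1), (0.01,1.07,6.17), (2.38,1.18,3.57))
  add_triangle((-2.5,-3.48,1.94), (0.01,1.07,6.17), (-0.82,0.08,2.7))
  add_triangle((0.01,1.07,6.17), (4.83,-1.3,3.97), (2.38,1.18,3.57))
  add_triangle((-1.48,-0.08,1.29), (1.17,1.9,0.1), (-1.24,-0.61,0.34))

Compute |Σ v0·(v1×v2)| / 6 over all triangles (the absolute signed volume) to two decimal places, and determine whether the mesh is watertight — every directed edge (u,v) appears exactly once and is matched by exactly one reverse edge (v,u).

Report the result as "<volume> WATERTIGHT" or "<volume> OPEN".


158.93 OPEN

Per-triangle v0·(v1×v2)/6:
  t1: +5.1275
  t2: +0.2819
  t3: +1.4868
  t4: +1.2135
  t5: +0.5792
  t6: +1.1290
  t7: +14.7236
  t8: +4.1402
  t9: -1.3888
  t10: +11.8677
  t11: +4.6566
  t12: +8.8618
  t13: +8.3046
  t14: +9.7779
  t15: +2.9626
  t16: +0.0002
  t17: +5.2050
  t18: +2.7689
  t19: -0.5391
  t20: +11.7369
  t21: +0.2807
  t22: +24.3431
  t23: +0.8651
  t24: +12.0420
  t25: +14.5247
  t26: +3.9217
  t27: +2.2360
  t28: +7.6370
  t29: +0.1857
Σ = +158.9321 → |volume| = 158.93

Directed edges: 87 total; 9 unmatched, e.g. (1.07,-6.64,2.55)→(-0.01,-5.89,2.36) → open.


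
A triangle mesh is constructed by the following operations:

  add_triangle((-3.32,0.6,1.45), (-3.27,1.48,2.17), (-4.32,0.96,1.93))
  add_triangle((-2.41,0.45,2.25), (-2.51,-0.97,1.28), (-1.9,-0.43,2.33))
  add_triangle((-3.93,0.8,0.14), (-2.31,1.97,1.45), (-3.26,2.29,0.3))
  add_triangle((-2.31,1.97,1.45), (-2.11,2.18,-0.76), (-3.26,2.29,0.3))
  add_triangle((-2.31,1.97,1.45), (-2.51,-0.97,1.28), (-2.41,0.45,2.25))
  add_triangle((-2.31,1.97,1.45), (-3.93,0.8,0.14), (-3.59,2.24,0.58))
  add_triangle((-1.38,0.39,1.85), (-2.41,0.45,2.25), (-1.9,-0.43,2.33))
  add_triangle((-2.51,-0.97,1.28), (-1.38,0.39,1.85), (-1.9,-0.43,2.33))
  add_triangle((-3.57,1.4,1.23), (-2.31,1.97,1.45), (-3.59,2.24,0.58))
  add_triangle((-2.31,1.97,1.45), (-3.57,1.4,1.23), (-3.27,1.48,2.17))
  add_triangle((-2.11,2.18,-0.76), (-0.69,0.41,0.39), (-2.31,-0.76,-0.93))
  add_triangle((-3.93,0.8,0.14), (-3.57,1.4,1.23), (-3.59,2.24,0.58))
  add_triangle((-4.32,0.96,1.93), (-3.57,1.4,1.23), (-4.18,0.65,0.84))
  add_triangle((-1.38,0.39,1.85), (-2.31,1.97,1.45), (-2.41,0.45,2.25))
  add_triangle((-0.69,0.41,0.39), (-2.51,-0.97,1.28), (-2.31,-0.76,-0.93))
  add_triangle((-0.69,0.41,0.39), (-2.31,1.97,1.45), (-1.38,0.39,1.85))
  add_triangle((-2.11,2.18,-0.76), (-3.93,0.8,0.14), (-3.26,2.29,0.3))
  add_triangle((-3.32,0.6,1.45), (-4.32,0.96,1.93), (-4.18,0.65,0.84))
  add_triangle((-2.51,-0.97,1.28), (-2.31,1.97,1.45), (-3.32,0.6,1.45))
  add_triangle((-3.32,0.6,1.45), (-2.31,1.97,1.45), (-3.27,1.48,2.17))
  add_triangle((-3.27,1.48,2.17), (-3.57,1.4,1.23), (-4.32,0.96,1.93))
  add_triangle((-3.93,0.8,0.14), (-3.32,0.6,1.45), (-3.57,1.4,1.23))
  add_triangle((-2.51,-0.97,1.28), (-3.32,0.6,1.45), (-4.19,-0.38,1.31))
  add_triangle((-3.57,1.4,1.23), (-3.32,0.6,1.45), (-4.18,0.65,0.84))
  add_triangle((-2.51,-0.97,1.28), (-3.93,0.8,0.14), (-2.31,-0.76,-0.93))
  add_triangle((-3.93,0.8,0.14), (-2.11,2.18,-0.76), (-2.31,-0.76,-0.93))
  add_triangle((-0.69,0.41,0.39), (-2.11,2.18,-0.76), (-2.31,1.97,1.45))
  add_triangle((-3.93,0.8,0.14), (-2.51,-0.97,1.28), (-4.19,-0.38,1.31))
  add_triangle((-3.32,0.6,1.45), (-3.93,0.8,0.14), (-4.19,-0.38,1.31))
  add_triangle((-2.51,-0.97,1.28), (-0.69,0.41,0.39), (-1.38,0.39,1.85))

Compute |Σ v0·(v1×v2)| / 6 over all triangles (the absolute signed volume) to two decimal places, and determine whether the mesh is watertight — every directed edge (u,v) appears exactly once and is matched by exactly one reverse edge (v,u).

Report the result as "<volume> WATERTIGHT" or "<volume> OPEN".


Per-triangle v0·(v1×v2)/6:
  t1: +0.0523
  t2: +0.6566
  t3: +1.2764
  t4: +0.6492
  t5: +1.0655
  t6: -0.9079
  t7: +0.2066
  t8: -0.3798
  t9: +0.7398
  t10: +0.5837
  t11: -0.7170
  t12: +0.8908
  t13: +0.5221
  t14: +0.3847
  t15: -0.5988
  t16: -0.0806
  t17: +1.1005
  t18: +0.0952
  t19: +0.5053
  t20: -0.4203
  t21: +0.5077
  t22: +0.6421
  t23: +0.5252
  t24: -0.4309
  t25: +1.9413
  t26: +1.8336
  t27: -0.1495
  t28: +0.1645
  t29: +1.0178
  t30: -0.3097
Σ = +11.3663 → |volume| = 11.37

Directed edges: 90 total, each appears once with its reverse present → watertight.

11.37 WATERTIGHT


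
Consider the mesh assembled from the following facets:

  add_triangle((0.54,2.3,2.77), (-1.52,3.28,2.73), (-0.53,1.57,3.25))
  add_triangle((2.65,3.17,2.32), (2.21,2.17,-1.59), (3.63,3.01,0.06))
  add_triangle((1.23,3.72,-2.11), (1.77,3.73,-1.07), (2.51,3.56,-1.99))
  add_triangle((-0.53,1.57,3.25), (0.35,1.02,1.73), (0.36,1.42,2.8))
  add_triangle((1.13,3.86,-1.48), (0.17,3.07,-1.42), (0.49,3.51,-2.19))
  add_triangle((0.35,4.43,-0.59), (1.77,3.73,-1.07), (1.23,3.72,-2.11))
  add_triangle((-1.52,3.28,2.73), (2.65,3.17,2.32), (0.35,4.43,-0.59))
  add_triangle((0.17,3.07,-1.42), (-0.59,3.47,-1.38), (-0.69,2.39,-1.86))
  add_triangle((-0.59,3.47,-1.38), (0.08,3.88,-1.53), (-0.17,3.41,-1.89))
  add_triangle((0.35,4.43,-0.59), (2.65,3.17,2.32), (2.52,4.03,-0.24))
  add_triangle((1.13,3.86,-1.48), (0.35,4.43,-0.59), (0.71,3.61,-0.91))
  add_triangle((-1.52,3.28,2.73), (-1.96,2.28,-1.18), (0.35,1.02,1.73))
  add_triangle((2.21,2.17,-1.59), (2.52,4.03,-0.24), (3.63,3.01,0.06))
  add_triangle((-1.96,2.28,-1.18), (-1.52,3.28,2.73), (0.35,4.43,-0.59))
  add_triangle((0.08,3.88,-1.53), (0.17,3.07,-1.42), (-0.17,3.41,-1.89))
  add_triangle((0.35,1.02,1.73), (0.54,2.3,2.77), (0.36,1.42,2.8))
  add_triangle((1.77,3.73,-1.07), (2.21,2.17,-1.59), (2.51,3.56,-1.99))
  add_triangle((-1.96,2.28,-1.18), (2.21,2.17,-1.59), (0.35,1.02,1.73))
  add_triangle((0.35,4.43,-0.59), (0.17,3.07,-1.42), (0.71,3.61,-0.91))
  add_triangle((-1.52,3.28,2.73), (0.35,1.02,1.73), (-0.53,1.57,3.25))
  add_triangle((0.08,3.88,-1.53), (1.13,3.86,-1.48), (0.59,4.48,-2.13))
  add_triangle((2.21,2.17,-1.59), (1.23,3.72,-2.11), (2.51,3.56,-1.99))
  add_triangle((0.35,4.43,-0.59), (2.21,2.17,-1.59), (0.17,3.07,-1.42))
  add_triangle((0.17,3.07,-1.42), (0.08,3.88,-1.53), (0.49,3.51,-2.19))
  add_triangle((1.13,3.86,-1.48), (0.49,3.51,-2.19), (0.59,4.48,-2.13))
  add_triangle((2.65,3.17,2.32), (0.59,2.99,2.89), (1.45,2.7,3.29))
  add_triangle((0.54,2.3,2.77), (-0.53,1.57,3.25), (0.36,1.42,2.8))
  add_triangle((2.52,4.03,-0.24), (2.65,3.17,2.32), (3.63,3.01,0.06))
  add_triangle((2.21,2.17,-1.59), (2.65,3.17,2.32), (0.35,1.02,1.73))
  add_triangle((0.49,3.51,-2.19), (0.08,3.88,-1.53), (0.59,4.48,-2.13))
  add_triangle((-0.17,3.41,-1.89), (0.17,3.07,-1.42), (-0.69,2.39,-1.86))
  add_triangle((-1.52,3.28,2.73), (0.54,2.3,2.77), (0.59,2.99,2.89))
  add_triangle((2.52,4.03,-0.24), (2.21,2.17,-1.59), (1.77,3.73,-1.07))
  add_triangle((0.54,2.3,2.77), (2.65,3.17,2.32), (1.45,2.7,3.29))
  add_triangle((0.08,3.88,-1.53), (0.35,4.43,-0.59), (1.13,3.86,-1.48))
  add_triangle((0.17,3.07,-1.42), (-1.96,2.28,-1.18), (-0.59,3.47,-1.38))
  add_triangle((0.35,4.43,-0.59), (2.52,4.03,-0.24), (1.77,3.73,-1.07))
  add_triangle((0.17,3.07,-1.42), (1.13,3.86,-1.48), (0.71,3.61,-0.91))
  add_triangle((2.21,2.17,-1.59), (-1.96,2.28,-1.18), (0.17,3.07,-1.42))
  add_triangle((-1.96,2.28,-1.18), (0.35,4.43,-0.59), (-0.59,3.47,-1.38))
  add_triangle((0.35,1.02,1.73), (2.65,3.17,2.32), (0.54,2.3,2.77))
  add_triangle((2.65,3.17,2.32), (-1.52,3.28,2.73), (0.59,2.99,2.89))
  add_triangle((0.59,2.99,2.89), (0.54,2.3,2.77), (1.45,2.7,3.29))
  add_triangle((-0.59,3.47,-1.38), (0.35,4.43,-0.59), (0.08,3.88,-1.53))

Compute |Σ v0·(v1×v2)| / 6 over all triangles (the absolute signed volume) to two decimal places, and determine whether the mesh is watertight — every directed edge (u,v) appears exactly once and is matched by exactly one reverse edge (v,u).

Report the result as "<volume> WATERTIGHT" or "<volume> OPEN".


Per-triangle v0·(v1×v2)/6:
  t1: +1.6135
  t2: -1.4218
  t3: +0.8544
  t4: -0.0584
  t5: -0.3118
  t6: +1.3625
  t7: +9.2127
  t8: -0.3966
  t9: +0.2315
  t10: +3.9318
  t11: +0.0415
  t12: -0.9490
  t13: +1.8520
  t14: +6.1552
  t15: +0.0702
  t16: +0.0411
  t17: +0.2172
  t18: -3.7144
  t19: -0.3401
  t20: -0.7788
  t21: +0.2604
  t22: +0.3239
  t23: +1.5916
  t24: +0.0009
  t25: +0.2493
  t26: +1.0264
  t27: +0.3893
  t28: +2.8379
  t29: -0.6383
  t30: +0.1612
  t31: +0.0069
  t32: +0.5718
  t33: +1.0376
  t34: -0.4965
  t35: +0.7788
  t36: +0.2904
  t37: +1.2550
  t38: -0.2765
  t39: +0.7599
  t40: +0.8912
  t41: +0.4299
  t42: +1.2477
  t43: +0.2208
  t44: +0.4930
Σ = +31.0249 → |volume| = 31.02

Directed edges: 132 total; 6 unmatched, e.g. (1.23,3.72,-2.11)→(0.35,4.43,-0.59) → open.

31.02 OPEN


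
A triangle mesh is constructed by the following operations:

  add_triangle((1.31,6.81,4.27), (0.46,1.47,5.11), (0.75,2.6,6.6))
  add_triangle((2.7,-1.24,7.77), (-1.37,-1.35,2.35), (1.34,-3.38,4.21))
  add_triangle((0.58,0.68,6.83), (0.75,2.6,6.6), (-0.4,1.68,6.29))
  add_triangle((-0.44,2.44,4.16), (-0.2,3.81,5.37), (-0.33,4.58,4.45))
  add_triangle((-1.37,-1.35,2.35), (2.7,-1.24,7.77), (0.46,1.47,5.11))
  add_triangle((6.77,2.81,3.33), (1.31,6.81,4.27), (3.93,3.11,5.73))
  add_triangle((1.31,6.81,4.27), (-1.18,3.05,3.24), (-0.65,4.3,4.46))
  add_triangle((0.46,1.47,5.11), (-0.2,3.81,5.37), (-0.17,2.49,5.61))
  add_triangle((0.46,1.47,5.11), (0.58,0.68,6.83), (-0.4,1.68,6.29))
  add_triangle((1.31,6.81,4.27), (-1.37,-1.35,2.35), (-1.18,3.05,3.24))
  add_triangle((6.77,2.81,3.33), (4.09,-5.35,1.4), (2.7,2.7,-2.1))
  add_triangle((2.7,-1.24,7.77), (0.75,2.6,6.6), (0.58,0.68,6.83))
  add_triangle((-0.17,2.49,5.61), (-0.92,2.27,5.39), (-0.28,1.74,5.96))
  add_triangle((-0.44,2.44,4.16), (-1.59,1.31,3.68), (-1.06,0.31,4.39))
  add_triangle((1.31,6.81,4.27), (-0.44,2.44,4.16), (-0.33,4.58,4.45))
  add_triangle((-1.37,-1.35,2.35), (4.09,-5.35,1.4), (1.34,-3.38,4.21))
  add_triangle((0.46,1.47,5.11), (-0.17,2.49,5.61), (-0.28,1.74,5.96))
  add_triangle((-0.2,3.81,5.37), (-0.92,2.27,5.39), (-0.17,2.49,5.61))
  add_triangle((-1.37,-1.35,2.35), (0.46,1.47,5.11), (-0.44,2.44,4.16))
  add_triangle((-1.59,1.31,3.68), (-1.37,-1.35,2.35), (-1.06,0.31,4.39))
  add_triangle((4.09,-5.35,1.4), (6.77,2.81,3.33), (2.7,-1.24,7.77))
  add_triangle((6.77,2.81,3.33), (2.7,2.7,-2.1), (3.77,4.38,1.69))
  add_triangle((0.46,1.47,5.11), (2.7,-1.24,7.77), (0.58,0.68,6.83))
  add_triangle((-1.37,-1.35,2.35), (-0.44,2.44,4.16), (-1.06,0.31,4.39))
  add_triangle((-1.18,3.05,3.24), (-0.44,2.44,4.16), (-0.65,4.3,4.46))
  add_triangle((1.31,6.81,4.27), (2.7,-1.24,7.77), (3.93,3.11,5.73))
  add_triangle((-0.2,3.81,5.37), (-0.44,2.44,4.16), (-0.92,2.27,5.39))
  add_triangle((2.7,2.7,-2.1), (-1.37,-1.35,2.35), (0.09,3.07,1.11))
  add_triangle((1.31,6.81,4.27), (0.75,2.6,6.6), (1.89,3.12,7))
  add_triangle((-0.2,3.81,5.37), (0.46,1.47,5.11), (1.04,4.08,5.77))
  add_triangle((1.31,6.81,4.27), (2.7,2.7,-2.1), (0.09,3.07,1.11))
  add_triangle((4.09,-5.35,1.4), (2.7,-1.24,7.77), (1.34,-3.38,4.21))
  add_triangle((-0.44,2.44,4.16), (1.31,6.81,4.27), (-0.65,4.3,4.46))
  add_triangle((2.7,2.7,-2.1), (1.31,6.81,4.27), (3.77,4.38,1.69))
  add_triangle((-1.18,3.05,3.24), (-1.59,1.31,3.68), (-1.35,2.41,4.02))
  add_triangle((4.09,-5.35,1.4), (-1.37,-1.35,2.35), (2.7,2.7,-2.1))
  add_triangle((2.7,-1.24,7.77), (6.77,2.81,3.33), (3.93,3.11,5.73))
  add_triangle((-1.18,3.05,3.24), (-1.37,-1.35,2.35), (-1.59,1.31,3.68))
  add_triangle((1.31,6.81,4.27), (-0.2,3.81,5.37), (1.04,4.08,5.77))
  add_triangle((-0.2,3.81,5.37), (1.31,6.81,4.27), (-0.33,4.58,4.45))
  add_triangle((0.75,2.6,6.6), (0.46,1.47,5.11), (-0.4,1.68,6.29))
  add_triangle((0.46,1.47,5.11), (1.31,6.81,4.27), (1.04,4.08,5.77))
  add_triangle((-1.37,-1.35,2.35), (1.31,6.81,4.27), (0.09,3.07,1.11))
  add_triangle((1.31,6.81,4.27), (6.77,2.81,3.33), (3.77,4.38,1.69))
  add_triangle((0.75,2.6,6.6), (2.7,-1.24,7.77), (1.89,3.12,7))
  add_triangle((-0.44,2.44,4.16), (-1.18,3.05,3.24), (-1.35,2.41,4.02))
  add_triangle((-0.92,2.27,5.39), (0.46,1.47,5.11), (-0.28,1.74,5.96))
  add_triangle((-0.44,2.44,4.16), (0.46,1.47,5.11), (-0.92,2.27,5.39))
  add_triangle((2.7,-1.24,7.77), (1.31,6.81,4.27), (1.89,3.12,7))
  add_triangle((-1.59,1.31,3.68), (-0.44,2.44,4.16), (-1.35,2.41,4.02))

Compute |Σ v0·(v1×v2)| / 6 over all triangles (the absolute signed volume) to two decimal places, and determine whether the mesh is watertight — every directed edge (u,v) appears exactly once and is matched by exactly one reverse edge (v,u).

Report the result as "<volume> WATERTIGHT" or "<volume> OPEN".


Per-triangle v0·(v1×v2)/6:
  t1: +0.1881
  t2: +7.5133
  t3: +2.2934
  t4: +0.4382
  t5: +8.1329
  t6: +20.7963
  t7: +1.3110
  t8: +0.7923
  t9: -1.0534
  t10: -4.7366
  t11: +28.3504
  t12: +4.9466
  t13: +0.6291
  t14: +1.5352
  t15: -1.9861
  t16: +4.9079
  t17: +0.5946
  t18: +1.0135
  t19: +3.0800
  t20: +1.3947
  t21: +52.8562
  t22: +10.5963
  t23: -2.2921
  t24: -0.6342
  t25: +0.8355
  t26: +19.7156
  t27: +0.0673
  t28: -1.7118
  t29: +5.8452
  t30: +2.4129
  t31: +4.1719
  t32: +13.4538
  t33: +2.5890
  t34: +9.9882
  t35: +0.3180
  t36: -5.4976
  t37: +20.8624
  t38: +0.1177
  t39: +4.2641
  t40: +2.4264
  t41: -0.5600
  t42: -0.5669
  t43: +2.8430
  t44: +12.6790
  t45: +5.9027
  t46: +0.7069
  t47: -0.4698
  t48: -0.9889
  t49: +4.3088
  t50: +0.5874
Σ = +244.9684 → |volume| = 244.97

Directed edges: 150 total, each appears once with its reverse present → watertight.

244.97 WATERTIGHT
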